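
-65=-65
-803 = -803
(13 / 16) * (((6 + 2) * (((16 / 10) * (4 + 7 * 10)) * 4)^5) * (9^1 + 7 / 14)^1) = 1471280335801737.54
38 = 38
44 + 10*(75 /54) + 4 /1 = 557 /9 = 61.89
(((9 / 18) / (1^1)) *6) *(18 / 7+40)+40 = 1174 / 7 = 167.71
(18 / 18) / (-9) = -1 / 9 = -0.11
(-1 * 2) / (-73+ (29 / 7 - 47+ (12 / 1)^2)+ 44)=-14 / 505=-0.03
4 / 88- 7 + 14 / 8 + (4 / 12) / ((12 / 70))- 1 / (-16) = -5065 / 1584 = -3.20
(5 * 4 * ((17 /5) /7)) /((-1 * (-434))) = 34 /1519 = 0.02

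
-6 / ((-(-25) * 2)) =-3 / 25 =-0.12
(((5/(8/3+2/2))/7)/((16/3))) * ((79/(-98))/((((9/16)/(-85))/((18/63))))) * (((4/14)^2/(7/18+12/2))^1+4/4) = 38322505/29765197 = 1.29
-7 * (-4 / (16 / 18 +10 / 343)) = 43218 / 1417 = 30.50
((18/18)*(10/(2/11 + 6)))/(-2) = -55/68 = -0.81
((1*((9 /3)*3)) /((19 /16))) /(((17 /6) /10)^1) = 8640 /323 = 26.75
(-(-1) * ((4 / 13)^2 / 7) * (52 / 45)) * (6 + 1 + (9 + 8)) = 512 / 1365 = 0.38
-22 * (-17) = 374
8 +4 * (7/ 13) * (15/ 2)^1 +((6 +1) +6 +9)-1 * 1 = 45.15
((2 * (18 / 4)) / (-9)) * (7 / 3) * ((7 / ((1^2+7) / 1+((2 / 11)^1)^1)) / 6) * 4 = -539 / 405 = -1.33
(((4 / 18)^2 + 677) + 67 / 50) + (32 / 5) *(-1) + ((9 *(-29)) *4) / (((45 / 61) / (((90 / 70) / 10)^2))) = 643568647 / 992250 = 648.60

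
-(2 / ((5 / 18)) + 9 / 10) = -81 / 10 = -8.10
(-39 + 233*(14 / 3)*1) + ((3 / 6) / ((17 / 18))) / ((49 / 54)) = 1048.92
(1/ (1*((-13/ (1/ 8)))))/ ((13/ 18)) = -9/ 676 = -0.01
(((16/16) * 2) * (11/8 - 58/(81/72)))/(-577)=3613/20772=0.17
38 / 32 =19 / 16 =1.19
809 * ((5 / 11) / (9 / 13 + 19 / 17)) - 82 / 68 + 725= 926.96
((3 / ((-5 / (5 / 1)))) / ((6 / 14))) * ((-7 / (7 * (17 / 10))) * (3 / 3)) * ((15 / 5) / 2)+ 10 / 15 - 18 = -569 / 51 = -11.16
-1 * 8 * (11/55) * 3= -24/5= -4.80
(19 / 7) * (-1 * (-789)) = 2141.57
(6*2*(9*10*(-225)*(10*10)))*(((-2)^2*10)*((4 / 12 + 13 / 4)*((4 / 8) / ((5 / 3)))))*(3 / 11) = -3134700000 / 11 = -284972727.27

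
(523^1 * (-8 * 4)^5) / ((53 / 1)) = -17548967936 / 53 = -331112602.57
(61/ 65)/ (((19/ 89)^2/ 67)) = 1379.63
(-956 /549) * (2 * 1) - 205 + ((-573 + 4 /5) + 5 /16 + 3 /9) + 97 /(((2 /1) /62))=97808221 /43920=2226.96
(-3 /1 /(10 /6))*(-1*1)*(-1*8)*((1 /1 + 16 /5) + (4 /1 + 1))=-3312 /25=-132.48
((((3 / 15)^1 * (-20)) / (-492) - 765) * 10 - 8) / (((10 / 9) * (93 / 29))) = -13657898 / 6355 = -2149.16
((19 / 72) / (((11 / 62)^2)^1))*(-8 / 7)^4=37394432 / 2614689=14.30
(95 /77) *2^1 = 190 /77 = 2.47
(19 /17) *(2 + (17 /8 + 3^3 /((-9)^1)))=171 /136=1.26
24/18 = 4/3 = 1.33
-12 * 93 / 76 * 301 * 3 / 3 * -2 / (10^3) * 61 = 539.23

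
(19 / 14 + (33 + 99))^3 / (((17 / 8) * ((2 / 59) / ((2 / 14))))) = 383959100417 / 81634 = 4703421.37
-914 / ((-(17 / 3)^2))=8226 / 289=28.46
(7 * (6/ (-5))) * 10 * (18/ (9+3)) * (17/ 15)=-714/ 5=-142.80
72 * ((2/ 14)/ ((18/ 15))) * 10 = 600/ 7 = 85.71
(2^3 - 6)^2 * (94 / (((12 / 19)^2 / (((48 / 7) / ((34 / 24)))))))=542944 / 119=4562.55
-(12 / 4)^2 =-9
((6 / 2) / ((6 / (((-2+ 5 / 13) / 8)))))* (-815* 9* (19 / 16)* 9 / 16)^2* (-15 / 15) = 33037848085725 / 13631488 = 2423642.09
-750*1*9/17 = -6750/17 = -397.06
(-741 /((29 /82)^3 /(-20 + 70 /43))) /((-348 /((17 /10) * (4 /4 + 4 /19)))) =-55351419994 /30413083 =-1819.99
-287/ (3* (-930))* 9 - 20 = -5913/ 310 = -19.07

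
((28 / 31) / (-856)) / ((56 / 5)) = -5 / 53072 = -0.00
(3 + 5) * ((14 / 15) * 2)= 224 / 15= 14.93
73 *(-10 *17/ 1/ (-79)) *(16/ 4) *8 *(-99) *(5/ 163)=-196574400/ 12877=-15265.54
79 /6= 13.17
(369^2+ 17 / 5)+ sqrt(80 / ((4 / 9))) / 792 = sqrt(5) / 132+ 680822 / 5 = 136164.42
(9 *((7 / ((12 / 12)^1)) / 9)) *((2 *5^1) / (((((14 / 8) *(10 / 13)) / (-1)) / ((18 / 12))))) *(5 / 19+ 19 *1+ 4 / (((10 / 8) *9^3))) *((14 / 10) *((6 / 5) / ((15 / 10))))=-1683.21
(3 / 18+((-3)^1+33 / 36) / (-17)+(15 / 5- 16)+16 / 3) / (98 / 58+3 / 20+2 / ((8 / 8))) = -1.92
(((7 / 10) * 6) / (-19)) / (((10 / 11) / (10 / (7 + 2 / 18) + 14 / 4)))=-36267 / 30400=-1.19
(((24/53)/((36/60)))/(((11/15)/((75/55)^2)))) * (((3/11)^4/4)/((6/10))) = 0.00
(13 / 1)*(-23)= -299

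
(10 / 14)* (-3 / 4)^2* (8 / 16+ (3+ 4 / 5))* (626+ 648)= 35217 / 16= 2201.06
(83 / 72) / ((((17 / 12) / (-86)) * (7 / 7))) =-3569 / 51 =-69.98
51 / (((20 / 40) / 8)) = 816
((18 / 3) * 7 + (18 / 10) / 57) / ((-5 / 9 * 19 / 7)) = -27.87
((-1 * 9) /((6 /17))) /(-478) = 51 /956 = 0.05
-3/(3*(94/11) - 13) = -33/139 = -0.24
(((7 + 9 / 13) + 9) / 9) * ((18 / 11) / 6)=217 / 429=0.51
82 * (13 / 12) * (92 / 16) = 12259 / 24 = 510.79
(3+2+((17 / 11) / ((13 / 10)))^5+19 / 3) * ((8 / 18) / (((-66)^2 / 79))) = 0.11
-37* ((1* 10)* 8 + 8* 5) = -4440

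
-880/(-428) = 220/107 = 2.06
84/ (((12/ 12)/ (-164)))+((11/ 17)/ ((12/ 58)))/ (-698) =-980796415/ 71196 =-13776.00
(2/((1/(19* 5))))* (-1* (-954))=181260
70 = 70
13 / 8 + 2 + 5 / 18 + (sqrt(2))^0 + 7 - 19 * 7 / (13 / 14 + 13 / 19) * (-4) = 3518839 / 10296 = 341.77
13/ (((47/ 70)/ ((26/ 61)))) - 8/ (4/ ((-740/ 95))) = 1298172/ 54473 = 23.83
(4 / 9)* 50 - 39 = -151 / 9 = -16.78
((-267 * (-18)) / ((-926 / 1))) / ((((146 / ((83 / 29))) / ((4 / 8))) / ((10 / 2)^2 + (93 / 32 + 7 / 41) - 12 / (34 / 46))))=-52677871533 / 87446935936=-0.60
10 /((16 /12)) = 15 /2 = 7.50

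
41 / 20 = 2.05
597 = 597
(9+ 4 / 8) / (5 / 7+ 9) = 133 / 136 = 0.98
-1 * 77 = -77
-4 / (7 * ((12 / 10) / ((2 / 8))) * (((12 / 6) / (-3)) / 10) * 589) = 25 / 8246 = 0.00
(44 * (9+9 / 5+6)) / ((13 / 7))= 25872 / 65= 398.03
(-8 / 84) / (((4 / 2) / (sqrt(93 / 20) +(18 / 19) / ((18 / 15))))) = -sqrt(465) / 210- 5 / 133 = -0.14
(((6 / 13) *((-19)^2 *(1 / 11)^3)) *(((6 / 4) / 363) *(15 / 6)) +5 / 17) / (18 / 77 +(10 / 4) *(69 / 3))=147200795 / 28768261951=0.01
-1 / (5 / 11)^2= -121 / 25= -4.84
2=2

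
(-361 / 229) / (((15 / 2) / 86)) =-62092 / 3435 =-18.08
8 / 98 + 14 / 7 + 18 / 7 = 228 / 49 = 4.65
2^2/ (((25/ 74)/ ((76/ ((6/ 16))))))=179968/ 75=2399.57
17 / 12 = 1.42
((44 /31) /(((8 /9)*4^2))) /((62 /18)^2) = 8019 /953312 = 0.01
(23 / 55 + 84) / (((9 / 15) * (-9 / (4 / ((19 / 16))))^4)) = 77896613888 / 28216190673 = 2.76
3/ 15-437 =-2184/ 5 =-436.80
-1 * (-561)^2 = -314721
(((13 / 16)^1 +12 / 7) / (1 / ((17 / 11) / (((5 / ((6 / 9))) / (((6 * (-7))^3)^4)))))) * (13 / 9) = 1246287969644778837504 / 55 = 22659781266268706136.44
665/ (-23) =-665/ 23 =-28.91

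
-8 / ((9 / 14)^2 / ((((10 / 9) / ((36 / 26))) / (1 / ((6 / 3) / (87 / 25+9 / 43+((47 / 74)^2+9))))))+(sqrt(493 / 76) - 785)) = 89991739389557824000000 * sqrt(9367) / 261151556607807718309770014019+2672924734648287847550368000 / 261151556607807718309770014019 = 0.01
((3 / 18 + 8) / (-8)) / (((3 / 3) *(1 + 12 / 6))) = -49 / 144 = -0.34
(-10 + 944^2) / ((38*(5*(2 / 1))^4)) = 445563 / 190000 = 2.35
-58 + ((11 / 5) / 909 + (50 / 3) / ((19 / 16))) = -3796381 / 86355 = -43.96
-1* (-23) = 23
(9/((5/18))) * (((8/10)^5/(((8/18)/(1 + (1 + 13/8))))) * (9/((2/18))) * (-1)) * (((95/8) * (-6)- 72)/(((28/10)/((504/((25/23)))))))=12999165902784/78125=166389323.56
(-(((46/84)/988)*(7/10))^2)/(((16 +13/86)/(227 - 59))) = -159229/101689801200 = -0.00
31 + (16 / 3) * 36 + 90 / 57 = 4267 / 19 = 224.58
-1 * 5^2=-25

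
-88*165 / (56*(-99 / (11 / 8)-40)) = 1815 / 784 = 2.32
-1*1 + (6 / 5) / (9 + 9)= -14 / 15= -0.93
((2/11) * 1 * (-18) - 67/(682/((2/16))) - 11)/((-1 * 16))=0.89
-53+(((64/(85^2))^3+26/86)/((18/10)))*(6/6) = -1542239788021558/29191372509375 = -52.83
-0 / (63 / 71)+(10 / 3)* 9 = 30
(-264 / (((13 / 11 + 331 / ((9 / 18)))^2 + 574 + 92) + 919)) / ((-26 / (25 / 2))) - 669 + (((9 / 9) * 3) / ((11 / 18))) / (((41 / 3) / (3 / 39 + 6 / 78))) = -20947049118048 / 31313585303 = -668.94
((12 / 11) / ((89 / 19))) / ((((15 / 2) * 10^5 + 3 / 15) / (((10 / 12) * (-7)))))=-6650 / 3671250979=-0.00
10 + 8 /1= 18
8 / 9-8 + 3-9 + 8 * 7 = 386 / 9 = 42.89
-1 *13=-13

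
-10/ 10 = -1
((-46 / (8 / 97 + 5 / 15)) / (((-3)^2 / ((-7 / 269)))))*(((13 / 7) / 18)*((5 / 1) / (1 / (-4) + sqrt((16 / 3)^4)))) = 116012 / 19822341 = 0.01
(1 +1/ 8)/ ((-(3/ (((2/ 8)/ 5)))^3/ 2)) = -1/ 96000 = -0.00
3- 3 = 0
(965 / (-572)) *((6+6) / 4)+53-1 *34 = 7973 / 572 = 13.94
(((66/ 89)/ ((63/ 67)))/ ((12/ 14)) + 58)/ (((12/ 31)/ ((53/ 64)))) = 77541385/ 615168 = 126.05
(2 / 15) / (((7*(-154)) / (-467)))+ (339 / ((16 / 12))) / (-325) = -1523069 / 2102100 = -0.72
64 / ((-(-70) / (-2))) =-64 / 35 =-1.83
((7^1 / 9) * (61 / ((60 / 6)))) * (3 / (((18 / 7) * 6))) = 2989 / 3240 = 0.92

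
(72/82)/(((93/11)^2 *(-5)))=-484/197005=-0.00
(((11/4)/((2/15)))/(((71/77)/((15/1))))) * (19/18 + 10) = 4213825/1136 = 3709.35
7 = 7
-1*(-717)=717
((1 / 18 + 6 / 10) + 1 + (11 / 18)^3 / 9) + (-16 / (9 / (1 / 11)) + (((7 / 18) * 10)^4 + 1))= 667547809 / 2886840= 231.24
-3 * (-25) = 75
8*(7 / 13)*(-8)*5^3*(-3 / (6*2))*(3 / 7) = 6000 / 13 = 461.54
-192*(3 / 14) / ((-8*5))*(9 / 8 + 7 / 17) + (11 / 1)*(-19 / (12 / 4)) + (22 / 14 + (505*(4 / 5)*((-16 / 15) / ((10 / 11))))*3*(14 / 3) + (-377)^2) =805785367 / 5950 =135426.11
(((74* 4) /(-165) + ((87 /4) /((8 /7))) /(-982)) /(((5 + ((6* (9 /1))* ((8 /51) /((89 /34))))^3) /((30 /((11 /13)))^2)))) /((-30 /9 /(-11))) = -10081356501461661 /52115741749984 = -193.44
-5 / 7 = -0.71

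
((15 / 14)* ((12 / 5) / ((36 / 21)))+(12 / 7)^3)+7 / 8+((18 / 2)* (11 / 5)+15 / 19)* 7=39503243 / 260680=151.54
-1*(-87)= 87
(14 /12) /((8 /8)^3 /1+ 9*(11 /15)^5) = 196875 /490852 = 0.40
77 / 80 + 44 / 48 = 451 / 240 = 1.88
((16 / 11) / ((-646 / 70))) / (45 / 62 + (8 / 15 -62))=520800 / 200705417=0.00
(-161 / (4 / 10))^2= 648025 / 4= 162006.25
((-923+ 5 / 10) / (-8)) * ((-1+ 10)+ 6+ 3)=16605 / 8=2075.62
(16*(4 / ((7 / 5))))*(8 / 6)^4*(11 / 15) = 180224 / 1701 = 105.95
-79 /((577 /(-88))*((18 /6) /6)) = 13904 /577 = 24.10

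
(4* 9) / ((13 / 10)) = 360 / 13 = 27.69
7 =7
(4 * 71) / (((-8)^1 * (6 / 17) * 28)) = -1207 / 336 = -3.59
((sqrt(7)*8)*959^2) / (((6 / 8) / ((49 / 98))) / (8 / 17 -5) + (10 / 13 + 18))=1055749.66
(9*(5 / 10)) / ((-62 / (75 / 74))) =-675 / 9176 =-0.07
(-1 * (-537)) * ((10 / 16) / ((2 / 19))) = 51015 / 16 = 3188.44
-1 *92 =-92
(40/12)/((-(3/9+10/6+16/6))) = -5/7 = -0.71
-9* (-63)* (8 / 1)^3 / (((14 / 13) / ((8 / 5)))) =2156544 / 5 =431308.80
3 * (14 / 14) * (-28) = -84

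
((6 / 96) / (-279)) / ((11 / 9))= -0.00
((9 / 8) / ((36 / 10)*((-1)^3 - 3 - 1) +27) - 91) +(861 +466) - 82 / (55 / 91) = 484199 / 440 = 1100.45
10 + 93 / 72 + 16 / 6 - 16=-49 / 24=-2.04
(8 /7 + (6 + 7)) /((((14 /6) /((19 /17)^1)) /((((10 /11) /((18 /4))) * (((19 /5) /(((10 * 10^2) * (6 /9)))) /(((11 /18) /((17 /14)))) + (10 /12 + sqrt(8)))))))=37072097 /32070500 + 2280 * sqrt(2) /833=5.03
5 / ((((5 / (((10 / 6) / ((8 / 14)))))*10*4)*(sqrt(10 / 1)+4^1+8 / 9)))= 231 / 9008-189*sqrt(10) / 36032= 0.01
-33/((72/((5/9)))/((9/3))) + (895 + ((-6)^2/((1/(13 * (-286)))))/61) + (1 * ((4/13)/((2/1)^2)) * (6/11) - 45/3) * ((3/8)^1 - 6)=-381812329/314028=-1215.85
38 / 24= 19 / 12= 1.58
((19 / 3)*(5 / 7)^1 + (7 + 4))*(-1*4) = -1304 / 21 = -62.10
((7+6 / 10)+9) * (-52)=-4316 / 5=-863.20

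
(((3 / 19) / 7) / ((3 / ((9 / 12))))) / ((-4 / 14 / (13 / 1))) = -39 / 152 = -0.26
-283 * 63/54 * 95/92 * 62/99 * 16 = -23336180/6831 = -3416.22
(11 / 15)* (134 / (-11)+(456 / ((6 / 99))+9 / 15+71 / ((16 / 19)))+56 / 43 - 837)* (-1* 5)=-24790.45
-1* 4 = -4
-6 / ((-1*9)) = 2 / 3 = 0.67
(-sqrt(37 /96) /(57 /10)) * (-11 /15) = 11 * sqrt(222) /2052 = 0.08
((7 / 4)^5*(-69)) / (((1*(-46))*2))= 50421 / 4096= 12.31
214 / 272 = 107 / 136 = 0.79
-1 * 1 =-1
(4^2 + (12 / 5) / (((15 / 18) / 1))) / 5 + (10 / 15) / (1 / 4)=2416 / 375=6.44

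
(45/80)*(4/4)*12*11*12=891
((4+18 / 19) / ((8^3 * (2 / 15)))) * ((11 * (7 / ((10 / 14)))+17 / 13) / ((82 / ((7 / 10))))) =0.07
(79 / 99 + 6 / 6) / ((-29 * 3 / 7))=-1246 / 8613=-0.14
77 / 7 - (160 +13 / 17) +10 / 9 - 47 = -29935 / 153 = -195.65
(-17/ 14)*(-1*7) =17/ 2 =8.50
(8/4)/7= 2/7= 0.29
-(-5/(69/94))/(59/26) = 3.00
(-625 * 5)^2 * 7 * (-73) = -4990234375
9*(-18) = -162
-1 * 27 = -27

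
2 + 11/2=7.50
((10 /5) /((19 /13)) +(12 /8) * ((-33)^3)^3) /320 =-2645454610911269 /12160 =-217553833134.15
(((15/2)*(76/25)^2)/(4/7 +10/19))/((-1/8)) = -4609248/9125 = -505.12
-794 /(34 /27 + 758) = -10719 /10250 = -1.05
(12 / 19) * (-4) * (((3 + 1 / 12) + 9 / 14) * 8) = -10016 / 133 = -75.31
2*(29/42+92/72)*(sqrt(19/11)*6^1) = 496*sqrt(209)/231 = 31.04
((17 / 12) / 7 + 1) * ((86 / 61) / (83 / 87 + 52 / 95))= 11964965 / 10597286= 1.13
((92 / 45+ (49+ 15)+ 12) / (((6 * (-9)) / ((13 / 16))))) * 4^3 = -91312 / 1215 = -75.15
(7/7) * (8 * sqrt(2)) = 11.31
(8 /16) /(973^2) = 0.00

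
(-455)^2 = 207025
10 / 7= 1.43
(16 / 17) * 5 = 80 / 17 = 4.71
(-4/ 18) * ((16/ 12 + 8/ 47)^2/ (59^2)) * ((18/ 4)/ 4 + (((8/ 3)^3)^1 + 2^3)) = -68168812/ 16816999923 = -0.00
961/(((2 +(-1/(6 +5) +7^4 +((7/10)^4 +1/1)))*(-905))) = -21142000/47866610391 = -0.00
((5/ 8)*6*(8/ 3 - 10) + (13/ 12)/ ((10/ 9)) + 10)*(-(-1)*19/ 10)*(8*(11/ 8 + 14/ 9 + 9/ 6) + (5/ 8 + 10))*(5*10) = -41658203/ 576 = -72323.27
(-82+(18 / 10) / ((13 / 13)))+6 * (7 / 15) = -387 / 5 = -77.40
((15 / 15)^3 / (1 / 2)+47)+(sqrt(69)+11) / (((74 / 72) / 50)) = 1800 *sqrt(69) / 37+21613 / 37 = 988.24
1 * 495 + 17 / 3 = 1502 / 3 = 500.67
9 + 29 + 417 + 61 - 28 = 488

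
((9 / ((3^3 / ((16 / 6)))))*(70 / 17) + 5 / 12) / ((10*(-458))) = -0.00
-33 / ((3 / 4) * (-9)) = 44 / 9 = 4.89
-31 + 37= 6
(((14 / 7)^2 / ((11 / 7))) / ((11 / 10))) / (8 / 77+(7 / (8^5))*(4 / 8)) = 128450560 / 5773097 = 22.25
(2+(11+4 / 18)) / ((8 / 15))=595 / 24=24.79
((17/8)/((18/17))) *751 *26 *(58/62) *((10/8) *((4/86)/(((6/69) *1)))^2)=216423694435/16507872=13110.33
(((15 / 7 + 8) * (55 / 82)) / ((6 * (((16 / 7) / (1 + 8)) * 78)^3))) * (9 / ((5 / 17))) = 52696413 / 11806572544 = 0.00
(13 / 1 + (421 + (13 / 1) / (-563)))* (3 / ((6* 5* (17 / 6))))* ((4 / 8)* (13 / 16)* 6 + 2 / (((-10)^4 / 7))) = 17876819943 / 478550000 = 37.36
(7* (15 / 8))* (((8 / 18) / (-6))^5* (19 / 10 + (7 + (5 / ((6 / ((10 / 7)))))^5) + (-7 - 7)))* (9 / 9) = 221265802 / 2790589782267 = 0.00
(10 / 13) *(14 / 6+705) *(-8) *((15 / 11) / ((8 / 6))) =-636600 / 143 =-4451.75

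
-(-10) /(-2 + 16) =5 /7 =0.71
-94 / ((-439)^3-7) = 47 / 42302263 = 0.00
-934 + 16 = -918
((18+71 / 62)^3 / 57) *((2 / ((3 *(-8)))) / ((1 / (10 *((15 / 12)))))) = -41811155075 / 326032704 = -128.24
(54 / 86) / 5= 27 / 215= 0.13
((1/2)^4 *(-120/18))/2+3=67/24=2.79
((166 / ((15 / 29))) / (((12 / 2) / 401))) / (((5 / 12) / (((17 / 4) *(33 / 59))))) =180493709 / 1475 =122368.62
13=13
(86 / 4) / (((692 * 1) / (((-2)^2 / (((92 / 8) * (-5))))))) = -43 / 19895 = -0.00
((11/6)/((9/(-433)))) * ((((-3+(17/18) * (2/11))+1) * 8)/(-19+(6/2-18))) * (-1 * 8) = 1253968/4131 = 303.55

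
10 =10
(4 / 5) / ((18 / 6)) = 0.27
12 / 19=0.63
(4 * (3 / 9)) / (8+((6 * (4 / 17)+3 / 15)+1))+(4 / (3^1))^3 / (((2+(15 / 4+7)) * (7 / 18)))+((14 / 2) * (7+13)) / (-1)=-67331338 / 483021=-139.40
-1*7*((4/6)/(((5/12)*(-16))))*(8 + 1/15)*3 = 847/50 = 16.94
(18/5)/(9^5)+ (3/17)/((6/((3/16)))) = 99503/17845920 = 0.01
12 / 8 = 1.50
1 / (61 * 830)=1 / 50630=0.00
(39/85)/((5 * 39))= 1/425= 0.00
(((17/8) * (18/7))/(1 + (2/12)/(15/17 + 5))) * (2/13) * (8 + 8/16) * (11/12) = 715275/112294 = 6.37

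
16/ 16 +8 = 9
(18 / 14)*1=9 / 7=1.29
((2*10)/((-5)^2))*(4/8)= 2/5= 0.40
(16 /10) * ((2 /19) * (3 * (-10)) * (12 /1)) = -1152 /19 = -60.63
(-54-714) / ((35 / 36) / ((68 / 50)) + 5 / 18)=-34816 / 45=-773.69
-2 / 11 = -0.18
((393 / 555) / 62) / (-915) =-0.00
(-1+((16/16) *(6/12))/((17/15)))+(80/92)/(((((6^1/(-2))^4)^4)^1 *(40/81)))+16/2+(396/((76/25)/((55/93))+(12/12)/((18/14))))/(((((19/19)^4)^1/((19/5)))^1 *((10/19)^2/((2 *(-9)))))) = -251327420787578996/15218167506147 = -16514.96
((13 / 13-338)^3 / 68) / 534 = -38272753 / 36312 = -1054.00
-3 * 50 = -150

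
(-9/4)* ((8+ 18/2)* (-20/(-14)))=-765/14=-54.64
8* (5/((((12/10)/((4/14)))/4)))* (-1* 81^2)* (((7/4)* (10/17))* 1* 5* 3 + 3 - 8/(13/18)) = -406782000/221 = -1840642.53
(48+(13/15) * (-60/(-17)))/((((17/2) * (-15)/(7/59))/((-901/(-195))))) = -644056/2933775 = -0.22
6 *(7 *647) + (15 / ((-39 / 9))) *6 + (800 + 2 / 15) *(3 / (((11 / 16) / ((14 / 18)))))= 192205952 / 6435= 29868.83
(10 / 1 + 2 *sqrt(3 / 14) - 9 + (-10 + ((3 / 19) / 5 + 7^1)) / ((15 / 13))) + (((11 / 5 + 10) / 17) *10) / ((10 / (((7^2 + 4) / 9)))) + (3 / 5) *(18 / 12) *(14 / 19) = sqrt(42) / 7 + 241039 / 72675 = 4.24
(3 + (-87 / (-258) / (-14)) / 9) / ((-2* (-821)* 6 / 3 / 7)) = 32479 / 5083632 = 0.01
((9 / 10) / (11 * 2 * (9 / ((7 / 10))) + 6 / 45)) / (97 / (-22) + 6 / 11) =-2079 / 2525690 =-0.00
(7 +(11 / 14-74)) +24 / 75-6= -25163 / 350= -71.89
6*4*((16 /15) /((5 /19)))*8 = 19456 /25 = 778.24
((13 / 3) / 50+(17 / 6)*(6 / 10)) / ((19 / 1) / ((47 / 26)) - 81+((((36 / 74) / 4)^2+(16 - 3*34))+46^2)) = 34487848 / 37824523425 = 0.00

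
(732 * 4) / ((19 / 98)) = 286944 / 19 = 15102.32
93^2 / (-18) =-480.50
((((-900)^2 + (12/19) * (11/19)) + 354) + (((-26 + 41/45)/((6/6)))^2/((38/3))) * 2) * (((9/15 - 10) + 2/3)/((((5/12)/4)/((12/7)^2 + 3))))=-40151541643774448/99500625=-403530547.11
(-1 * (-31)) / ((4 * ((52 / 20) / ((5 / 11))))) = 775 / 572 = 1.35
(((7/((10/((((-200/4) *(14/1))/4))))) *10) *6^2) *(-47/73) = 2072700/73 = 28393.15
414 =414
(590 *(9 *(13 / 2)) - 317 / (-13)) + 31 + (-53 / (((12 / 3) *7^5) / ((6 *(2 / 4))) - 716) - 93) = 29169244413 / 846040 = 34477.38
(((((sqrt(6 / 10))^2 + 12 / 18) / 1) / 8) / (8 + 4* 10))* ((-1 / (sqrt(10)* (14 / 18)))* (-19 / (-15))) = -361* sqrt(10) / 672000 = -0.00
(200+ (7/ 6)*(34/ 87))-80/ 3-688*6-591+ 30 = -1178470/ 261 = -4515.21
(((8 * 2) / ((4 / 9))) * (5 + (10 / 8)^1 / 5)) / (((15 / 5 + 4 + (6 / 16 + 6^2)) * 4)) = 378 / 347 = 1.09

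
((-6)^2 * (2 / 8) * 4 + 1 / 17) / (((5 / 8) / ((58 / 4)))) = 71108 / 85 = 836.56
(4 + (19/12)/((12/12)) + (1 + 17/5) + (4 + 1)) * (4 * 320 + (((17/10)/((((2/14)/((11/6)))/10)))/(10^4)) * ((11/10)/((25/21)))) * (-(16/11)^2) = -1917896870969/47265625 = -40576.99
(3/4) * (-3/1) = -9/4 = -2.25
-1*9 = -9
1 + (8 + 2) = 11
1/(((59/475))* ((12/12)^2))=475/59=8.05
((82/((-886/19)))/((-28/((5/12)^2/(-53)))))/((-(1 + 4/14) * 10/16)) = 3895/15214392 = 0.00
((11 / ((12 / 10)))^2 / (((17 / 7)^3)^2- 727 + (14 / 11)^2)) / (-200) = 1722499009 / 2132791064640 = 0.00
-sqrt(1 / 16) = -1 / 4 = -0.25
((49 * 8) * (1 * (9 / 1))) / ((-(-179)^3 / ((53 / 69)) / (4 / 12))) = 20776 / 131912797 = 0.00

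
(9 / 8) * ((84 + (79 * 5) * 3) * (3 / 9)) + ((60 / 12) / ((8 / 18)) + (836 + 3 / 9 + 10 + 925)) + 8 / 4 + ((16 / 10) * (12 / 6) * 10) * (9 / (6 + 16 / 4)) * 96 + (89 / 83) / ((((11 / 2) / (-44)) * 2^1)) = 50008853 / 9960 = 5020.97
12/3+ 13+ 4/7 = 123/7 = 17.57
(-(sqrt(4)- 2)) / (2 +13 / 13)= 0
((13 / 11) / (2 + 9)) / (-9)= -13 / 1089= -0.01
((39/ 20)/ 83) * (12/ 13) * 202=1818/ 415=4.38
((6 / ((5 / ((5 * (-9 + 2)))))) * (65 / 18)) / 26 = -35 / 6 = -5.83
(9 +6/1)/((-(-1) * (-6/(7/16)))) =-35/32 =-1.09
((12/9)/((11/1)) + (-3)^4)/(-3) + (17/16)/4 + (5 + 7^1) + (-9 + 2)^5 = -106582765/6336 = -16821.77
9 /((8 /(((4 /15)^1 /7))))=3 /70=0.04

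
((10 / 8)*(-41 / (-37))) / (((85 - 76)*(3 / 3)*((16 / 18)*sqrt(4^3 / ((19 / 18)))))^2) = 3895 / 10911744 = 0.00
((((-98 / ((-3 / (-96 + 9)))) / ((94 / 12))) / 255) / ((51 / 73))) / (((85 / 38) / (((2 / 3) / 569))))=-31534832 / 29562380775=-0.00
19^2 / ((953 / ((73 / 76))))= 0.36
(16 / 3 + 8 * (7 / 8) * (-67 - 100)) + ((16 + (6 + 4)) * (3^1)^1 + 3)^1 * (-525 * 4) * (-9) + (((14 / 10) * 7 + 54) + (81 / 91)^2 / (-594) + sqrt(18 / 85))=3 * sqrt(170) / 85 + 4180530714719 / 2732730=1529800.59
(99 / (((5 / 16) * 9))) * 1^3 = 176 / 5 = 35.20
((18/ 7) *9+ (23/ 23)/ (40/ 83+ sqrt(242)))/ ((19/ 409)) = 30993611 *sqrt(2)/ 31645222+ 7881836546/ 15822611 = 499.52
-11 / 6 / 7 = -11 / 42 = -0.26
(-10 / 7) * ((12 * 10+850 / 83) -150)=16400 / 581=28.23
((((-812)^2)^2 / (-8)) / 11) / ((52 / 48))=-652101765504 / 143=-4560152206.32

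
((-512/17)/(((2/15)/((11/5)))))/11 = -768/17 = -45.18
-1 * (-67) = 67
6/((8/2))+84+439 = 524.50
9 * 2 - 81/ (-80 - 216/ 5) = 11493/ 616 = 18.66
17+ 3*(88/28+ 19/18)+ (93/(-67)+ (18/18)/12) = 53073/1876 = 28.29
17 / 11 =1.55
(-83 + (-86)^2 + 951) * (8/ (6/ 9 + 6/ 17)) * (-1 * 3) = -2528784/ 13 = -194521.85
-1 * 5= -5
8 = 8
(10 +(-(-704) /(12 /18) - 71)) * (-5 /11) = -4975 /11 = -452.27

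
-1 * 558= -558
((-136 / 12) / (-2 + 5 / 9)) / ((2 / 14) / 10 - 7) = -2380 / 2119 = -1.12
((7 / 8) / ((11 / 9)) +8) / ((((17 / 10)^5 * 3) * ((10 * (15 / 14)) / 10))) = 26845000 / 140565843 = 0.19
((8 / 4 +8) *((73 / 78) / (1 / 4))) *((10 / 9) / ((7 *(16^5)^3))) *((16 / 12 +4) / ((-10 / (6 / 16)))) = -365 / 354091017102377877504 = -0.00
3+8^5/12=8201/3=2733.67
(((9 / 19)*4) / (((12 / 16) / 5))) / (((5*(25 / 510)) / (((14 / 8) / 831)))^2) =169932 / 182231375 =0.00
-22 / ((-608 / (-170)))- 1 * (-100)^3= 151999065 / 152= 999993.85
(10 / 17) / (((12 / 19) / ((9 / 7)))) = 285 / 238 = 1.20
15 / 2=7.50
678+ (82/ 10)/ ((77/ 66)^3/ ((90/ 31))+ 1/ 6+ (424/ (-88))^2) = 38180920422/ 56285593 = 678.34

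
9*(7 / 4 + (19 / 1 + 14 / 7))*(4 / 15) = 273 / 5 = 54.60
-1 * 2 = -2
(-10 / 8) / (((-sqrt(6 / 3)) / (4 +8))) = 15 * sqrt(2) / 2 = 10.61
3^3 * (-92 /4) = -621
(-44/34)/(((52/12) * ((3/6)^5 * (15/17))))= -704/65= -10.83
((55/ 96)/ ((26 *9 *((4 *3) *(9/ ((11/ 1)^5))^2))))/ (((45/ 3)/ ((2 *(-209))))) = -1820627.96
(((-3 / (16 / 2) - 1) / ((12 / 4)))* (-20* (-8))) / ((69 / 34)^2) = -254320 / 14283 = -17.81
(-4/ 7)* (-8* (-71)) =-2272/ 7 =-324.57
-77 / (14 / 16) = -88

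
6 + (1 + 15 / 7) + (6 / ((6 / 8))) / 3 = 11.81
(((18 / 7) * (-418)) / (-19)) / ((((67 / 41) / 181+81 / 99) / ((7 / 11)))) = 1469358 / 33763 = 43.52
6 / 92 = 3 / 46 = 0.07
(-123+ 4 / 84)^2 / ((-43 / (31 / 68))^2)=1601680441 / 942612804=1.70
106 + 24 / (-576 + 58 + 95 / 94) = 1716342 / 16199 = 105.95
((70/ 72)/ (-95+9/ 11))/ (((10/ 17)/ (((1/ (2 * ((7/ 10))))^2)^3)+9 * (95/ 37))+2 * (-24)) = 2921875/ 5791982256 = 0.00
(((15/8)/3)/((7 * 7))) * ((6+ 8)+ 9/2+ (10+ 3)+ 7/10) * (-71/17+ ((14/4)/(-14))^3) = -104903/60928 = -1.72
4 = 4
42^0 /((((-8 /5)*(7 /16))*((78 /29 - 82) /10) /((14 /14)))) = 0.18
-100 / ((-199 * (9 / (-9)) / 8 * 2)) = -400 / 199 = -2.01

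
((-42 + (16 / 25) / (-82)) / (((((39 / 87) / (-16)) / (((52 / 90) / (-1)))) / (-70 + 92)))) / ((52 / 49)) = -10768633568 / 599625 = -17958.95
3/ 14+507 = 7101/ 14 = 507.21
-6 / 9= -2 / 3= -0.67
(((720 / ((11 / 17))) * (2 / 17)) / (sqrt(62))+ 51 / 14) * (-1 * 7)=-5040 * sqrt(62) / 341 - 51 / 2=-141.88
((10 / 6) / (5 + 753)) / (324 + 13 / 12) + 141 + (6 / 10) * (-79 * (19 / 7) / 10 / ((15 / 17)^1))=327088362107 / 2587338250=126.42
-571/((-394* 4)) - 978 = -1540757/1576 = -977.64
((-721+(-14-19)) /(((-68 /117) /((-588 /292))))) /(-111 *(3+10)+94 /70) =226940805 /125236756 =1.81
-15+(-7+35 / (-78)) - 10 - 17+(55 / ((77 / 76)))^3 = 4278693049 / 26754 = 159927.23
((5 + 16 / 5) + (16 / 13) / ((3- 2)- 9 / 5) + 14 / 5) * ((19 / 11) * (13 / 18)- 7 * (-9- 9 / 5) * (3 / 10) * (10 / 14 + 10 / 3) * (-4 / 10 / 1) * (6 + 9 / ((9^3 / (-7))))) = -43816741 / 21450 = -2042.74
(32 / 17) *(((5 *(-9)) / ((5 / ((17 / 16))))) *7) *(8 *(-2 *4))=8064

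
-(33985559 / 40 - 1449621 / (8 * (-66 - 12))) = -886040569 / 1040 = -851962.09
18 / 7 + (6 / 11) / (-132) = 4349 / 1694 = 2.57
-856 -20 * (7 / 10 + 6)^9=-27206577196294947 / 50000000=-544131543.93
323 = 323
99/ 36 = 11/ 4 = 2.75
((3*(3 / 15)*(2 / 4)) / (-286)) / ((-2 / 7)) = 21 / 5720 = 0.00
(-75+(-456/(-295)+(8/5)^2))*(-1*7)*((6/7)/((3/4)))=836552/1475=567.15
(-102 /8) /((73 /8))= -102 /73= -1.40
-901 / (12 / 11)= -9911 / 12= -825.92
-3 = -3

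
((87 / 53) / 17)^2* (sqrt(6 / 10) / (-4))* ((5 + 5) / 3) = -2523* sqrt(15) / 1623602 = -0.01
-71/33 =-2.15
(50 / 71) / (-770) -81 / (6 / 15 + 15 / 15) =-316310 / 5467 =-57.86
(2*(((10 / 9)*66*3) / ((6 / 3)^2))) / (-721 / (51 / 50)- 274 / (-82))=-20910 / 133733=-0.16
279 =279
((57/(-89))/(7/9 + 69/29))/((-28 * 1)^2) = -14877/57495424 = -0.00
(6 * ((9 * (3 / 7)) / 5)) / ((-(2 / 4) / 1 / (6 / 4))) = -486 / 35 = -13.89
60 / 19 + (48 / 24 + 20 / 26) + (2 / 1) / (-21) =30250 / 5187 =5.83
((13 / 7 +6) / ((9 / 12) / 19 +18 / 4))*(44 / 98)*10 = 183920 / 23667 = 7.77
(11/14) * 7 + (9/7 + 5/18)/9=3217/567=5.67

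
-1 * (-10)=10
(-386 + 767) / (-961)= -381 / 961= -0.40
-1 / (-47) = 1 / 47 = 0.02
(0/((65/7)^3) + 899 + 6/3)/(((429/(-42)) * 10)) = -6307/715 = -8.82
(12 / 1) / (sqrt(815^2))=12 / 815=0.01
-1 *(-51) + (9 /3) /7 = 360 /7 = 51.43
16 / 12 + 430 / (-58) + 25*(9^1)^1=19046 / 87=218.92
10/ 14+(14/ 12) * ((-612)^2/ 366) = 510101/ 427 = 1194.62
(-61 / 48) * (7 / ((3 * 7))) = -61 / 144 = -0.42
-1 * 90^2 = -8100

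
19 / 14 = 1.36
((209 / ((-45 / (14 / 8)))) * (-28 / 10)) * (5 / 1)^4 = 256025 / 18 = 14223.61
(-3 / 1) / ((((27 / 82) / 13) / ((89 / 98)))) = -47437 / 441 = -107.57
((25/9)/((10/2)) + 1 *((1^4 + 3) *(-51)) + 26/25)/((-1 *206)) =45541/46350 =0.98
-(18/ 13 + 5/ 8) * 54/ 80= -5643/ 4160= -1.36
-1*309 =-309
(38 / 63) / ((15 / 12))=152 / 315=0.48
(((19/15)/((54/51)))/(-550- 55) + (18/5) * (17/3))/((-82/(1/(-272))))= 196001/214315200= 0.00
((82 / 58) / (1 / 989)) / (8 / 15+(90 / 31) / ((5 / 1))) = 18855285 / 15022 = 1255.18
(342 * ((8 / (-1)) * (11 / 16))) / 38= -99 / 2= -49.50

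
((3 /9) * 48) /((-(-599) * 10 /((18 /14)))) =72 /20965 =0.00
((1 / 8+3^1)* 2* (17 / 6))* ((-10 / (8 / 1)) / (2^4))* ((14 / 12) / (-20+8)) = 14875 / 110592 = 0.13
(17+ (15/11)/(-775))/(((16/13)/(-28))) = -386.71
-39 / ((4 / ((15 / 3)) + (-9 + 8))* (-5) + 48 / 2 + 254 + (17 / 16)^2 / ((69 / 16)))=-43056 / 308305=-0.14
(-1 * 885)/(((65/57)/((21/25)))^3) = -303567810021/858203125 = -353.72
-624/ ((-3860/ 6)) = 936/ 965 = 0.97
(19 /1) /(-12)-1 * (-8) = 77 /12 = 6.42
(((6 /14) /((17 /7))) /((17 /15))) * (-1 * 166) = -7470 /289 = -25.85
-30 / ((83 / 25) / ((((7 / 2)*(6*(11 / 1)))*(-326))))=56479500 / 83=680475.90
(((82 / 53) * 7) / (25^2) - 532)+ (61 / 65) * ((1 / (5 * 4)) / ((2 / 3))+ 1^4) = -1829204829 / 3445000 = -530.97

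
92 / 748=23 / 187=0.12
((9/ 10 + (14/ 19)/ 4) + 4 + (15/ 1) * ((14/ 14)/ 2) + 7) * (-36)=-66978/ 95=-705.03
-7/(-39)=7/39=0.18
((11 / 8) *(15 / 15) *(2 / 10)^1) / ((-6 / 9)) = -33 / 80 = -0.41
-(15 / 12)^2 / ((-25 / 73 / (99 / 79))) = 7227 / 1264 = 5.72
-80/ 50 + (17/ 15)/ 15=-343/ 225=-1.52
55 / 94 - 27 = -2483 / 94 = -26.41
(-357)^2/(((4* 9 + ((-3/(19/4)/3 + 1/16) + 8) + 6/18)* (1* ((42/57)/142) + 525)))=2799981702/509636159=5.49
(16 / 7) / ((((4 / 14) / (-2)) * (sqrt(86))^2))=-0.19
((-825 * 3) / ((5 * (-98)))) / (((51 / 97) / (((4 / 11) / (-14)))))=-1455 / 5831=-0.25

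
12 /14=6 /7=0.86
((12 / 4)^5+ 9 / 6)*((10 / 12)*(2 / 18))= 815 / 36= 22.64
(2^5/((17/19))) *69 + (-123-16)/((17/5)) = 41257/17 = 2426.88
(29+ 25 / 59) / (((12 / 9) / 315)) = 410130 / 59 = 6951.36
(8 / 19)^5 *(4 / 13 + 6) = 2686976 / 32189287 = 0.08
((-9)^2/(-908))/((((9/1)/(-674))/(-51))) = -154683/454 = -340.71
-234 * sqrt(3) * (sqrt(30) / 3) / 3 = -246.66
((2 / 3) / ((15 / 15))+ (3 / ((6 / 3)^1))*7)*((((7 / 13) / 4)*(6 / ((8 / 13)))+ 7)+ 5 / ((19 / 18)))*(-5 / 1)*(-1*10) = 6644725 / 912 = 7285.88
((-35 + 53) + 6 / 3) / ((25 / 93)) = 372 / 5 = 74.40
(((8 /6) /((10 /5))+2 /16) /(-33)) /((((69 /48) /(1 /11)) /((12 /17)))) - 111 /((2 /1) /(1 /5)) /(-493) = 882659 /41160570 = 0.02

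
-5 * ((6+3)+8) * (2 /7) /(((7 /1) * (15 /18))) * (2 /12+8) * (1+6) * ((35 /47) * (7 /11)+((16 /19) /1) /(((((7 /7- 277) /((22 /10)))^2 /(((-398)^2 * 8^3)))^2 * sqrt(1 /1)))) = -740611544702321849010034 /139161955989375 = -5321939745.94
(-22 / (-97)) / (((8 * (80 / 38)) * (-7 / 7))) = -0.01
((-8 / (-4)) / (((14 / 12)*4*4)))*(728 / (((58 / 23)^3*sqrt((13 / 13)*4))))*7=3321591 / 195112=17.02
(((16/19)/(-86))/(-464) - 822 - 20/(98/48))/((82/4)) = -1931358539/47599237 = -40.58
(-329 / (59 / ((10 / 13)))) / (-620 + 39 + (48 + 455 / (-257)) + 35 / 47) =39739910 / 4947531199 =0.01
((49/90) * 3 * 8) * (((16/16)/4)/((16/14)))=343/120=2.86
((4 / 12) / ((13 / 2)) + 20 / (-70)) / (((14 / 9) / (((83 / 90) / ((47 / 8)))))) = -10624 / 449085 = -0.02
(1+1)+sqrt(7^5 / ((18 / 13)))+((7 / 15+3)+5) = 157 / 15+49 * sqrt(182) / 6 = 120.64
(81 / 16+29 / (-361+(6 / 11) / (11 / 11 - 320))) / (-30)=-100978979 / 608042400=-0.17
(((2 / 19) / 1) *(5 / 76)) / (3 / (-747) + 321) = 1245 / 57708016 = 0.00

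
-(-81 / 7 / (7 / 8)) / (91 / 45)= 29160 / 4459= 6.54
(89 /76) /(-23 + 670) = 89 /49172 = 0.00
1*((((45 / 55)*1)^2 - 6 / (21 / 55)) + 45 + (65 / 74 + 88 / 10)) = 12420747 / 313390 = 39.63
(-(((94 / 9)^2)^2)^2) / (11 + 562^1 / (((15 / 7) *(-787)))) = -23986537731591560960 / 1806828718347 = -13275490.64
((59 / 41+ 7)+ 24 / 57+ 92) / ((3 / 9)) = 235710 / 779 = 302.58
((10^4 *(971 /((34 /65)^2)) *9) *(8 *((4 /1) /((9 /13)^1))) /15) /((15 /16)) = 2730607360000 /2601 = 1049829819.30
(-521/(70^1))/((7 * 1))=-521/490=-1.06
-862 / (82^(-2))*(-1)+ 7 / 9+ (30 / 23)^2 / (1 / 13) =27595283971 / 4761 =5796110.89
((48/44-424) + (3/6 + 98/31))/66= -95309/15004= -6.35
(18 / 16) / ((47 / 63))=567 / 376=1.51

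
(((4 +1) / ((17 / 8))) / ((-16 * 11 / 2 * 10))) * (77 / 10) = -7 / 340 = -0.02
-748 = -748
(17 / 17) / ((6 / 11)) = 11 / 6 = 1.83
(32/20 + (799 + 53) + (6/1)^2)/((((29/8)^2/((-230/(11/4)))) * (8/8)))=-52379648/9251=-5662.05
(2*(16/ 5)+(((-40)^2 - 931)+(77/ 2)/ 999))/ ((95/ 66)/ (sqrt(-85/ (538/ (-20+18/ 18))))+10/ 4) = 13879876967/ 45700365 - 74223941*sqrt(868870)/ 685505475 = 202.79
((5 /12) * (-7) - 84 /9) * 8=-98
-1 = -1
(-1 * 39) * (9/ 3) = -117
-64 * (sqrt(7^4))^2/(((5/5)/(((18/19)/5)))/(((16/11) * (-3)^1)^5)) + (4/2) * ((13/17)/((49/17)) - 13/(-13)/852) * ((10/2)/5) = 14711484894401942089/319368964530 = 46064228.30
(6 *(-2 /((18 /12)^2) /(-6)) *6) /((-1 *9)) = -16 /27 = -0.59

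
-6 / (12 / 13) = -13 / 2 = -6.50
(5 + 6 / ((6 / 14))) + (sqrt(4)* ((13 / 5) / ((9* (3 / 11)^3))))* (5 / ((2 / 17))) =298768 / 243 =1229.50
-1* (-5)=5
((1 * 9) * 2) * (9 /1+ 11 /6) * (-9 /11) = -1755 /11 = -159.55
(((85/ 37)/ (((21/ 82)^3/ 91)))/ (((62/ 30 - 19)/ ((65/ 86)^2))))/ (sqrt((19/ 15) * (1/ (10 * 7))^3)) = -80441575906250 * sqrt(798)/ 10400075847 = -218497.02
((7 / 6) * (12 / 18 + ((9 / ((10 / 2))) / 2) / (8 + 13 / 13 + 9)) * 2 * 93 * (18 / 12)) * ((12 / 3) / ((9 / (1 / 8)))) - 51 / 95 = 33989 / 2736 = 12.42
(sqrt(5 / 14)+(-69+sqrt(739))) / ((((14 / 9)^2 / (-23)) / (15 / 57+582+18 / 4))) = -41539311 * sqrt(739) / 7448-41539311 * sqrt(70) / 104272+2866212459 / 7448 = 229881.89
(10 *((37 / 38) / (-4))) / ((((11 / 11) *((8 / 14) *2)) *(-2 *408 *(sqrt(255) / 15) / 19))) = 1295 *sqrt(255) / 443904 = 0.05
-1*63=-63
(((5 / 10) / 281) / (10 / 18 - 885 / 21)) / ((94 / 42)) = -1323 / 69204680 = -0.00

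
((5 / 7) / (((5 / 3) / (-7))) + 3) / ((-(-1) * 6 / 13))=0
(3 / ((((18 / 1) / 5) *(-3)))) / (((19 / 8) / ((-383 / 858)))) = 3830 / 73359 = 0.05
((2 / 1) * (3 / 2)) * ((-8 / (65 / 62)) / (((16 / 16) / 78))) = -8928 / 5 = -1785.60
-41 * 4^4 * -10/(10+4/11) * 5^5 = 1804000000/57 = 31649122.81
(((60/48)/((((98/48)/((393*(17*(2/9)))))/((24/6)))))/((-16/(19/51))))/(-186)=12445/27342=0.46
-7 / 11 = -0.64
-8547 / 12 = -2849 / 4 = -712.25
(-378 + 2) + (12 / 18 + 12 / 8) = -2243 / 6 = -373.83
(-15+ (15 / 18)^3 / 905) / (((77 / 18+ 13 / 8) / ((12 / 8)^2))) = -20697 / 3620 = -5.72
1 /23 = 0.04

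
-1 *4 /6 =-2 /3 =-0.67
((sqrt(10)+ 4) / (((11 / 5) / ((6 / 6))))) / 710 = sqrt(10) / 1562+ 2 / 781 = 0.00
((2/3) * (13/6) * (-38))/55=-494/495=-1.00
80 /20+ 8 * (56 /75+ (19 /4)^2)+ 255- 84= 54221 /150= 361.47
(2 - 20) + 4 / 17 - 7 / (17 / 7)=-351 / 17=-20.65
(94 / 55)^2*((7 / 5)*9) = 556668 / 15125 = 36.80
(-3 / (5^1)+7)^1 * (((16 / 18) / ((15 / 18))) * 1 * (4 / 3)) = 2048 / 225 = 9.10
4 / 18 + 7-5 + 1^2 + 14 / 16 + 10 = 1015 / 72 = 14.10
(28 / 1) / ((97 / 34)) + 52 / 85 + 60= 70.43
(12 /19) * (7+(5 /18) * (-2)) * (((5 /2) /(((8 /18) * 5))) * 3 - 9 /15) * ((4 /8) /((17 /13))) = 4.32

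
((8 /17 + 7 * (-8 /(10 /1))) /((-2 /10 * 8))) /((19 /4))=218 /323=0.67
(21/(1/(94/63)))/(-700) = -47/1050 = -0.04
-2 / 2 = -1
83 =83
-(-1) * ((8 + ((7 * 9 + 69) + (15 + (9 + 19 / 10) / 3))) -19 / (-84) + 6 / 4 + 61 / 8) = 141107 / 840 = 167.98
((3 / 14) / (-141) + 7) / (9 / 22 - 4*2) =-0.92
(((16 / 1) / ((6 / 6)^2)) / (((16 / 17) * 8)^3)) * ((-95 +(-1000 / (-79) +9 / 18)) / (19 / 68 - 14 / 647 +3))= -698766502997 / 742063538176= -0.94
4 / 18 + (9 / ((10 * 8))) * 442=17981 / 360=49.95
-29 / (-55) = 0.53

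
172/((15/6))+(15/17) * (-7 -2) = 5173/85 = 60.86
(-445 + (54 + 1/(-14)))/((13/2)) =-5475/91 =-60.16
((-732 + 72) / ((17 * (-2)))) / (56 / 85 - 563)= -550 / 15933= -0.03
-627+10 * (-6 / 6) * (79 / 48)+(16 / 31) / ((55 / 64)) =-642.86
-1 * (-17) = 17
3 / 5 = 0.60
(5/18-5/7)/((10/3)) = -11/84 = -0.13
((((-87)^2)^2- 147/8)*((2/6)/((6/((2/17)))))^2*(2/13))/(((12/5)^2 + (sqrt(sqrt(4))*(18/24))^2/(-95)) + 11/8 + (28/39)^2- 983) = -943371095225/2443810200162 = -0.39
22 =22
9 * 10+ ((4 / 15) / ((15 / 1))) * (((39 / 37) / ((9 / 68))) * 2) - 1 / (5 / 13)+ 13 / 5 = 2254822 / 24975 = 90.28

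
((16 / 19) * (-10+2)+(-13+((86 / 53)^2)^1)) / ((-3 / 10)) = 9128510 / 160113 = 57.01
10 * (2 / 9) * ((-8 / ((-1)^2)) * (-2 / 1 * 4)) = 1280 / 9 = 142.22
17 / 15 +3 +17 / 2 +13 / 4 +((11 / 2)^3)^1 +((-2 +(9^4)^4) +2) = 222362422662242791 / 120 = 1853020188852023.26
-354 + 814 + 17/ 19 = 8757/ 19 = 460.89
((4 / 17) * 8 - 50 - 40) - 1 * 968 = -17954 / 17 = -1056.12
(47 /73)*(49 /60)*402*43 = 9088.96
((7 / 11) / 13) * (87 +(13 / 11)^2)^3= 8565687434752 / 253333223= 33811.94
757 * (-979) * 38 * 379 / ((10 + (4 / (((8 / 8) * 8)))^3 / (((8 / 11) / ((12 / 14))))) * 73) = -2390833850944 / 165929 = -14408776.35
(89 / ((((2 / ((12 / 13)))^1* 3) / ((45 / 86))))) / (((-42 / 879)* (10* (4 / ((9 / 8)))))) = -2112237 / 500864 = -4.22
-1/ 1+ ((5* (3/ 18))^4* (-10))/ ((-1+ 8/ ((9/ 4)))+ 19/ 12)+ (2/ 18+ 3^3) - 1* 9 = 42767/ 2682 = 15.95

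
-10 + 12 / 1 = 2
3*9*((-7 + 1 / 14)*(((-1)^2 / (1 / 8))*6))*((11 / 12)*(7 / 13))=-57618 / 13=-4432.15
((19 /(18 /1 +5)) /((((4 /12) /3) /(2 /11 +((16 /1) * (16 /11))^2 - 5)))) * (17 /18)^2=39628547 /11132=3559.88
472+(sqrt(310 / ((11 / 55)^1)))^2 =2022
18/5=3.60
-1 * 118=-118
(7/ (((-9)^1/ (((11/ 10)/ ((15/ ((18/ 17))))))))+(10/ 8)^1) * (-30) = -6067/ 170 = -35.69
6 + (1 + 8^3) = 519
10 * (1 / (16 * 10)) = 1 / 16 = 0.06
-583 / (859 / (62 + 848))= -617.61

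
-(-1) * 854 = 854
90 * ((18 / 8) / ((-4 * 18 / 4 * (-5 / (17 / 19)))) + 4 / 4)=6993 / 76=92.01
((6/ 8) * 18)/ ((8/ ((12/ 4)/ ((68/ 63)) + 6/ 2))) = 10611/ 1088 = 9.75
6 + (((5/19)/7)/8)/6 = 6.00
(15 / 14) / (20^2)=3 / 1120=0.00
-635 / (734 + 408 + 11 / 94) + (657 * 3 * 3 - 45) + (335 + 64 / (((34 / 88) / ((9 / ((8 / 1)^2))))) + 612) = 12479576379 / 1825103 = 6837.74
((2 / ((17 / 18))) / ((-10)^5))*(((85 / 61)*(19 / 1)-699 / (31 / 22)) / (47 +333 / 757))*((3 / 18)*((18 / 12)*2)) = 6049896309 / 57723153200000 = 0.00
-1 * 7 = -7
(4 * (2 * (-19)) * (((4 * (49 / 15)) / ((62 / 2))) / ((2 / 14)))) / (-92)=4.87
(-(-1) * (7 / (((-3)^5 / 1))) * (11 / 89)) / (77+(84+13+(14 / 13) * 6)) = -1001 / 50736942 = -0.00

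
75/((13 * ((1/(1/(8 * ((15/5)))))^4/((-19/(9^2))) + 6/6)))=-0.00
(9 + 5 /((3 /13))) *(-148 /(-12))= 3404 /9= 378.22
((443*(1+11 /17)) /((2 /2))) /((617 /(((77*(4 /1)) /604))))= 955108 /1583839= 0.60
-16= -16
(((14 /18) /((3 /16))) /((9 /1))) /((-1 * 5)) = -0.09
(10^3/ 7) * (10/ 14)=5000/ 49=102.04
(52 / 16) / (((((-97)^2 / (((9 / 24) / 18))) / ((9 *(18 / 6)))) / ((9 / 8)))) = 1053 / 4817408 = 0.00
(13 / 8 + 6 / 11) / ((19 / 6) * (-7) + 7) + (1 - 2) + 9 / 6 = 1429 / 4004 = 0.36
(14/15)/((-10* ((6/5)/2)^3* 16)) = -35/1296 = -0.03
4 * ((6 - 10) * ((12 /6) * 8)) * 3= -768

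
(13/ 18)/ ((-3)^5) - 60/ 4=-65623/ 4374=-15.00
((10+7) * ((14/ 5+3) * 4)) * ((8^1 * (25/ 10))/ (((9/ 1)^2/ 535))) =4220080/ 81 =52099.75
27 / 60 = 9 / 20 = 0.45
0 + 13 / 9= 13 / 9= 1.44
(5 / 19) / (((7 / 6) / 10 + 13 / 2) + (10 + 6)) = 300 / 25783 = 0.01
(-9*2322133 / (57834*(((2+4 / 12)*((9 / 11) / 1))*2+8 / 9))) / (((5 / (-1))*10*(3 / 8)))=25543463 / 6238575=4.09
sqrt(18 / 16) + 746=3 * sqrt(2) / 4 + 746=747.06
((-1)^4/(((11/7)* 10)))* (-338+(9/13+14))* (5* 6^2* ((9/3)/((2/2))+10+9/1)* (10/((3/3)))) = -814735.38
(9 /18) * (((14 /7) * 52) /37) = 52 /37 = 1.41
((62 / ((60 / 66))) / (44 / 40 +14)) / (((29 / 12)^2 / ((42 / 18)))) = 229152 / 126991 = 1.80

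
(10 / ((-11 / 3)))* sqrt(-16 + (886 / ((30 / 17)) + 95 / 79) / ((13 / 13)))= -2* sqrt(684235590) / 869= -60.20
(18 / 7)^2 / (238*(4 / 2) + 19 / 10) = 40 / 2891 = 0.01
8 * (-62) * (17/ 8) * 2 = -2108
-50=-50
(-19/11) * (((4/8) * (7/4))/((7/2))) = -19/44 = -0.43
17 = 17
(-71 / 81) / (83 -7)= -0.01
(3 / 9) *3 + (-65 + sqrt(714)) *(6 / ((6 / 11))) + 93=-621 + 11 *sqrt(714)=-327.07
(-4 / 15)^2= 16 / 225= 0.07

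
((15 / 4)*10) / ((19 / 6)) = 225 / 19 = 11.84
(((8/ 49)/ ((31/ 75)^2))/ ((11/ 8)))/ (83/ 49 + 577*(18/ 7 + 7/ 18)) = 6480000/ 15941501411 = 0.00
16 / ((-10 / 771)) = -6168 / 5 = -1233.60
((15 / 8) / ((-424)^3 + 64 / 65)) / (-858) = 25 / 872014263296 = 0.00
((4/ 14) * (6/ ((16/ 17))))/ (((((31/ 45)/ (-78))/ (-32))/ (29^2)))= 1204379280/ 217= 5550134.93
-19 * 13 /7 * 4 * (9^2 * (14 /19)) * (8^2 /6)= -89856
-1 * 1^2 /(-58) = 1 /58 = 0.02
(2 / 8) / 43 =1 / 172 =0.01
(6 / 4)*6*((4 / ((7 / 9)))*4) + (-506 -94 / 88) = -99153 / 308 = -321.93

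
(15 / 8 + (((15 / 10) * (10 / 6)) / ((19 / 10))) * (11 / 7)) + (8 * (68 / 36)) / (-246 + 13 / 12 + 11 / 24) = 72678563 / 18727464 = 3.88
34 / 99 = 0.34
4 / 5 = 0.80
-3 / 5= -0.60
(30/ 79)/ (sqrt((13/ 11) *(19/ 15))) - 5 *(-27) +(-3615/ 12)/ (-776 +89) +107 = 30 *sqrt(40755)/ 19513 +666221/ 2748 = 242.75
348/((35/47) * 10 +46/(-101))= 49.78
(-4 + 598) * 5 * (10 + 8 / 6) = 33660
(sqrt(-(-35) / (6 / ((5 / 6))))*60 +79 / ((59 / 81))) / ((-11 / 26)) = -569.03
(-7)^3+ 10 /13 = -4449 /13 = -342.23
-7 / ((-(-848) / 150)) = -525 / 424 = -1.24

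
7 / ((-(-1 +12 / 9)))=-21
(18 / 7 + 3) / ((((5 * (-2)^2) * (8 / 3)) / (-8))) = -117 / 140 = -0.84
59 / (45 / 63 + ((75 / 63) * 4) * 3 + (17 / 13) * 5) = 2.74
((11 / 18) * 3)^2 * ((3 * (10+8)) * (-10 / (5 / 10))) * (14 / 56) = -1815 / 2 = -907.50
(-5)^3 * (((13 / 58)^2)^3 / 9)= -603351125 / 342618232896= -0.00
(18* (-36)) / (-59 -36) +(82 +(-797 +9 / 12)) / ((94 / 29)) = -7627387 / 35720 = -213.53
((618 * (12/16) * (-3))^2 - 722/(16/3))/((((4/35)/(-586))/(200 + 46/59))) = -939461446256235/472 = -1990384420034.40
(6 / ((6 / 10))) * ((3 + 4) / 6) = 35 / 3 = 11.67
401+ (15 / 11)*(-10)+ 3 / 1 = 4294 / 11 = 390.36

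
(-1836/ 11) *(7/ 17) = -68.73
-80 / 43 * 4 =-320 / 43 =-7.44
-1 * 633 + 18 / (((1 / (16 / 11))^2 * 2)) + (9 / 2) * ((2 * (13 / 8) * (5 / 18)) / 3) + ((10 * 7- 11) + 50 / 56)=-22471045 / 40656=-552.71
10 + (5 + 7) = 22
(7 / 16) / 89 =7 / 1424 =0.00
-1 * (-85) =85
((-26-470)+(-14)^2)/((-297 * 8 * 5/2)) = 5/99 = 0.05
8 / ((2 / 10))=40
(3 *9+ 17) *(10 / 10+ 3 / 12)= 55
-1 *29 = -29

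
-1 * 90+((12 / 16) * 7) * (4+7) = -32.25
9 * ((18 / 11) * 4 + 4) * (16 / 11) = 16704 / 121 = 138.05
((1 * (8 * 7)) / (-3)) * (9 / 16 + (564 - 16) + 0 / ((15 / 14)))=-61439 / 6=-10239.83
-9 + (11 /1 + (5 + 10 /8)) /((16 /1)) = -507 /64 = -7.92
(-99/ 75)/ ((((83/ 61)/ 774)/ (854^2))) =-547623877.39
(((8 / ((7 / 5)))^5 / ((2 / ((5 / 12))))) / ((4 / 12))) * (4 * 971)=248576000000 / 16807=14790027.96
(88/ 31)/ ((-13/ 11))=-968/ 403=-2.40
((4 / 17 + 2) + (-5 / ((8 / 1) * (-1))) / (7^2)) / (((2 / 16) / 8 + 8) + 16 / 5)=0.20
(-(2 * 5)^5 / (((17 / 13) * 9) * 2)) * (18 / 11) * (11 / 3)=-25490.20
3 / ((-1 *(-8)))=3 / 8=0.38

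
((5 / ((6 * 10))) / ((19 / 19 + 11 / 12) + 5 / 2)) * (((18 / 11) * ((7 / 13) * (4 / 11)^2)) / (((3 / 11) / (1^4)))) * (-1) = -672 / 83369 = -0.01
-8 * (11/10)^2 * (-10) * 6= 2904/5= 580.80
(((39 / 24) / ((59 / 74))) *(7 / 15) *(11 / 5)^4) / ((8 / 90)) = 147888741 / 590000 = 250.66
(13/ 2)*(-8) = -52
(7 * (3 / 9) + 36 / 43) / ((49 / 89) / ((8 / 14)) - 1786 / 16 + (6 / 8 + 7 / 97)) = -28247176 / 978586905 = -0.03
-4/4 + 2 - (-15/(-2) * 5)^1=-73/2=-36.50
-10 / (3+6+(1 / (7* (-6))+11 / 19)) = -1596 / 1525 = -1.05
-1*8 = -8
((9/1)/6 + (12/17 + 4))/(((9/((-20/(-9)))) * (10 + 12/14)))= 7385/52326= 0.14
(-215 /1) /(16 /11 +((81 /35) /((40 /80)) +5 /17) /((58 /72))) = -1407175 /49516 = -28.42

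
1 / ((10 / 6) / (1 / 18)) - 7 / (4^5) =407 / 15360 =0.03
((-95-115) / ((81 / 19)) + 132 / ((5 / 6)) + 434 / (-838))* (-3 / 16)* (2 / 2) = -6144251 / 301680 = -20.37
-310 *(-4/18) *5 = 3100/9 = 344.44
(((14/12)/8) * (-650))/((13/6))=-175/4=-43.75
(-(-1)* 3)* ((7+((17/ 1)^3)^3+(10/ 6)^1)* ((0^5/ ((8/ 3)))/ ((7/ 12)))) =0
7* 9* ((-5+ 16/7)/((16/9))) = -1539/16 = -96.19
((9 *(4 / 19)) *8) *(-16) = -4608 / 19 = -242.53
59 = 59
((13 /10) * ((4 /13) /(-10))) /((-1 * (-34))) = -1 /850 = -0.00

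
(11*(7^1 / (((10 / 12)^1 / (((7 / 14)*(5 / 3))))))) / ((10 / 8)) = 308 / 5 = 61.60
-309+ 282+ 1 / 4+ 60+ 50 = 333 / 4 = 83.25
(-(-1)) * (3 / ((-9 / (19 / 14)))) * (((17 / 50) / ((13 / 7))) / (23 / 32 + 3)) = -152 / 6825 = -0.02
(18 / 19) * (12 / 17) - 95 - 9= -33376 / 323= -103.33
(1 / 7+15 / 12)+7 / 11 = 625 / 308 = 2.03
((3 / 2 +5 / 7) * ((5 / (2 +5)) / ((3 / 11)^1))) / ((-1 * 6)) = -1705 / 1764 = -0.97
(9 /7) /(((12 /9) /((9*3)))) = 729 /28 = 26.04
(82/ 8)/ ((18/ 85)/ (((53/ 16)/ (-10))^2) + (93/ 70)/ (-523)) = 35838865265/ 6739073142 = 5.32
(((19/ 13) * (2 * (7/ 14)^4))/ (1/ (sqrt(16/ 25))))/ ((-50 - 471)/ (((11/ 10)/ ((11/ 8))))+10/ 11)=-418/ 1859975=-0.00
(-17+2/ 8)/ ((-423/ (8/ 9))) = 134/ 3807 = 0.04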